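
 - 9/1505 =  - 9/1505 = -0.01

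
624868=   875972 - 251104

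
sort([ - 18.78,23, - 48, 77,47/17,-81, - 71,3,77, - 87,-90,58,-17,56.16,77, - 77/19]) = [ - 90, - 87, - 81, - 71, - 48,  -  18.78,-17 , - 77/19, 47/17,3,23,56.16,58, 77,77,77]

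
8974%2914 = 232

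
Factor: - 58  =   - 2^1*29^1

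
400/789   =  400/789=0.51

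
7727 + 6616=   14343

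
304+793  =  1097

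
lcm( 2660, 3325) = 13300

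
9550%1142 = 414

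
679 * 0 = 0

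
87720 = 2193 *40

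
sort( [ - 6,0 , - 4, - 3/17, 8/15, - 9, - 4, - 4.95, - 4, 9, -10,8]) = [ - 10  , - 9,  -  6,-4.95, - 4, - 4 , - 4 , - 3/17,0 , 8/15, 8,9] 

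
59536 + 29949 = 89485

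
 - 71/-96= 71/96 =0.74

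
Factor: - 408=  - 2^3*3^1*17^1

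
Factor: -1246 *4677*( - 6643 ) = 2^1*3^1*7^2 * 13^1*73^1*89^1*1559^1 = 38712361506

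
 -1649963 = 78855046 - 80505009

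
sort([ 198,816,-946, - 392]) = [-946,-392,198, 816 ] 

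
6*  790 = 4740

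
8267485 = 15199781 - 6932296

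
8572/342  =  4286/171=25.06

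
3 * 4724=14172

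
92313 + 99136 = 191449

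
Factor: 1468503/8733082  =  2^(-1)*3^3* 41^(  -  1)*137^1  *  397^1 * 106501^( - 1)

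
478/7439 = 478/7439 = 0.06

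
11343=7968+3375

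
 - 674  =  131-805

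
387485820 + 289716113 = 677201933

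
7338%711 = 228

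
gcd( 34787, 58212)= 1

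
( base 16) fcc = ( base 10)4044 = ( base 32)3uc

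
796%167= 128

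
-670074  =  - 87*7702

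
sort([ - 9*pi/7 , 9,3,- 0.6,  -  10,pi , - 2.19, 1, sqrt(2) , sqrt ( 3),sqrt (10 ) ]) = [ - 10, - 9*pi/7, - 2.19,-0.6 , 1,sqrt(2), sqrt( 3), 3, pi, sqrt(10) , 9 ] 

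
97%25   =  22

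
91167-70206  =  20961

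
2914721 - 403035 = 2511686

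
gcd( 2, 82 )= 2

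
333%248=85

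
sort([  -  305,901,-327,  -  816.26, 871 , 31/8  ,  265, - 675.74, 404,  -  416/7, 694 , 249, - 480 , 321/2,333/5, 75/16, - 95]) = [ - 816.26,-675.74,  -  480, - 327, - 305,- 95, - 416/7, 31/8 , 75/16 , 333/5,321/2, 249,265,404,694, 871,901]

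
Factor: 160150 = 2^1*5^2*3203^1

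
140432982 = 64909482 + 75523500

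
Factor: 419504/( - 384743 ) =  - 2^4*29^( - 1)*157^1*167^1*  13267^(-1)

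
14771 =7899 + 6872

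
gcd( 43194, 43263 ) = 69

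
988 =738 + 250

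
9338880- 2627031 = 6711849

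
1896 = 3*632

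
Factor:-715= - 5^1*11^1*13^1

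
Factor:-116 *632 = - 2^5 *29^1 * 79^1 = -  73312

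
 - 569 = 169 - 738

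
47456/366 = 23728/183 = 129.66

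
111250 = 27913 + 83337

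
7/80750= 7/80750 = 0.00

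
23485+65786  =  89271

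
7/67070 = 7/67070 = 0.00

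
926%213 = 74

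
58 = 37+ 21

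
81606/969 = 84 + 70/323 =84.22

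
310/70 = 4+ 3/7  =  4.43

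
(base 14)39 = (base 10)51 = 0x33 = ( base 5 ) 201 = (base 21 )29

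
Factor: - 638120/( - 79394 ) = 860/107 = 2^2*5^1*43^1 * 107^ ( - 1) 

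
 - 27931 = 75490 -103421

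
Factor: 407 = 11^1  *  37^1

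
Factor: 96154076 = 2^2*23^1*1045153^1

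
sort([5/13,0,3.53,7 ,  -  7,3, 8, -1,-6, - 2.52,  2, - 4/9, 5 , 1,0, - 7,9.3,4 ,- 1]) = [ - 7,-7,  -  6, - 2.52 ,  -  1,  -  1,  -  4/9, 0, 0, 5/13,1, 2,3,3.53,4,5,7,8, 9.3 ] 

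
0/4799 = 0 = 0.00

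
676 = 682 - 6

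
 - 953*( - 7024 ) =6693872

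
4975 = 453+4522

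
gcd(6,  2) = 2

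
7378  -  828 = 6550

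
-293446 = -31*9466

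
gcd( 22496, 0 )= 22496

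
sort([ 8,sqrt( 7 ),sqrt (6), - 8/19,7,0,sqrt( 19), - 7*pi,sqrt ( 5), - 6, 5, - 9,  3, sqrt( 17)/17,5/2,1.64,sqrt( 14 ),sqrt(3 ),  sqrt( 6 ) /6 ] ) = [ - 7*pi, - 9, - 6 ,- 8/19, 0,sqrt(17)/17,sqrt( 6 ) /6, 1.64,  sqrt( 3),sqrt( 5),sqrt (6 ) , 5/2, sqrt( 7),3, sqrt( 14),sqrt( 19 ),5,7,8]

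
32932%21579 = 11353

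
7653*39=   298467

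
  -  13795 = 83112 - 96907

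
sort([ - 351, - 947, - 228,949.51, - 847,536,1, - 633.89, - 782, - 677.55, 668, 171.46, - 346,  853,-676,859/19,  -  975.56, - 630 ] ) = [ - 975.56, - 947  , - 847, - 782,-677.55, - 676, - 633.89 , - 630,- 351, - 346, - 228,1,859/19,171.46,536 , 668,853,949.51] 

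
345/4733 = 345/4733 = 0.07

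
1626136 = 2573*632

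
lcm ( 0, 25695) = 0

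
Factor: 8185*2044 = 16730140=2^2*5^1*7^1* 73^1 * 1637^1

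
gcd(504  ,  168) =168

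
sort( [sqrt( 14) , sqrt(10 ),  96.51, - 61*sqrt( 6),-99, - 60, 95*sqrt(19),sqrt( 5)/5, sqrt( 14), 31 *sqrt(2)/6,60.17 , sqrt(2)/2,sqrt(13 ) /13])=[  -  61*sqrt ( 6 ), - 99,-60,sqrt( 13)/13,sqrt ( 5 )/5, sqrt(2)/2, sqrt(10 ) , sqrt( 14 ),sqrt( 14 ) , 31 * sqrt(2) /6, 60.17, 96.51 , 95*sqrt( 19 ) ] 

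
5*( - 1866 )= -9330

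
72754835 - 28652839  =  44101996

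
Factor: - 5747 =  - 7^1* 821^1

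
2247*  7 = 15729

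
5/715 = 1/143 = 0.01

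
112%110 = 2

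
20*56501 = 1130020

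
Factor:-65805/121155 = -107/197 = - 107^1*197^( - 1 ) 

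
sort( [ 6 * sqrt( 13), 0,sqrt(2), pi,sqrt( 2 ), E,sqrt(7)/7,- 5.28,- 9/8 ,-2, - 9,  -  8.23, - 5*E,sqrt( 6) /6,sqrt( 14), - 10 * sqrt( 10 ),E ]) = [ - 10*sqrt( 10 ), - 5 * E, - 9,-8.23, - 5.28 , - 2, - 9/8 , 0,sqrt( 7) /7, sqrt(6) /6, sqrt( 2 ),sqrt ( 2),E , E,pi,sqrt(14 ),6*sqrt( 13) ] 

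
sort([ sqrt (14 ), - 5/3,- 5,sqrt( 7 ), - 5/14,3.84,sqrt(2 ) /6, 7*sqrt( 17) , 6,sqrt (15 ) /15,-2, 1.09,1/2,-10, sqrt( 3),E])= [ - 10, - 5, - 2, - 5/3, - 5/14,sqrt( 2 ) /6,sqrt ( 15)/15, 1/2,1.09 , sqrt(3 ),sqrt( 7 ), E, sqrt( 14),3.84,  6,7* sqrt( 17 )]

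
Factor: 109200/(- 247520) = -2^(- 1 )*3^1 * 5^1*17^(  -  1)  =  -15/34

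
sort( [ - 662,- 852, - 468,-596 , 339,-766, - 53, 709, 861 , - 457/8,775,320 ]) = [ - 852 , - 766, - 662, - 596, - 468, -457/8, - 53, 320, 339,709,775, 861]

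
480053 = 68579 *7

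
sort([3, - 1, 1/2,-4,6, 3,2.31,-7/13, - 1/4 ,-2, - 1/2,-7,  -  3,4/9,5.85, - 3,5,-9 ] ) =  [ - 9, - 7,  -  4, - 3, - 3,-2, -1 , - 7/13,  -  1/2, - 1/4,4/9,1/2 , 2.31,3,3,5, 5.85,6] 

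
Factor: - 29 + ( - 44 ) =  -73 = -73^1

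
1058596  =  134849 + 923747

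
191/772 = 191/772 = 0.25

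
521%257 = 7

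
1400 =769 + 631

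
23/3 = 23/3 = 7.67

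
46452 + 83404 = 129856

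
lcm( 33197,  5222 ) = 464758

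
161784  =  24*6741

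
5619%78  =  3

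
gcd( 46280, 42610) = 10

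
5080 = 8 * 635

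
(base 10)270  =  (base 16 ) 10E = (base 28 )9i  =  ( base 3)101000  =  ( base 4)10032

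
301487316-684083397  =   - 382596081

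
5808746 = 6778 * 857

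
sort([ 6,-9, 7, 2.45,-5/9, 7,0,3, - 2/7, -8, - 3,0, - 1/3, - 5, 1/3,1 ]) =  [-9, - 8, - 5, - 3, - 5/9, - 1/3, - 2/7, 0, 0, 1/3,  1,2.45,3,6,7, 7 ] 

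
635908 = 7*90844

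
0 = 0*807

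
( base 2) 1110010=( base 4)1302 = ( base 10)114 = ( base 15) 79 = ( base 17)6c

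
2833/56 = 50 + 33/56 = 50.59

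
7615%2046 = 1477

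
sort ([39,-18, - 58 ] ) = [ - 58, -18, 39]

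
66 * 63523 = 4192518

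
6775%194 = 179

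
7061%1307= 526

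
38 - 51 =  - 13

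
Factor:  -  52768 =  - 2^5 *17^1*97^1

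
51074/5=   10214 + 4/5 =10214.80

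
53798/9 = 5977 +5/9  =  5977.56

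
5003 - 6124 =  - 1121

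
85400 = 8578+76822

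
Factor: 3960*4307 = 2^3*3^2*5^1*11^1*59^1*73^1 = 17055720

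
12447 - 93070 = - 80623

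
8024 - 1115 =6909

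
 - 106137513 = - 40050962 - 66086551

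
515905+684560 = 1200465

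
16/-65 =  - 1 + 49/65  =  - 0.25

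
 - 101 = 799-900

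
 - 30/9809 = - 1 + 9779/9809 = -  0.00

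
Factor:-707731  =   -19^1*193^2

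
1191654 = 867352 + 324302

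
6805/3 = 2268 + 1/3 =2268.33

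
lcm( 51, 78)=1326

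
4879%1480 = 439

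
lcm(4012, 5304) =312936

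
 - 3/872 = -1 + 869/872=- 0.00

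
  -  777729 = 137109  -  914838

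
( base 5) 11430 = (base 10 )865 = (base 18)2C1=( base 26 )177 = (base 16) 361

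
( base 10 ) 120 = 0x78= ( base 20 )60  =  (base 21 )5F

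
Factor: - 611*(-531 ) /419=3^2*13^1*47^1*59^1*419^( -1 ) = 324441/419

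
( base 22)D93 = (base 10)6493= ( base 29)7kq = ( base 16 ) 195d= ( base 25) a9i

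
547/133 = 547/133 = 4.11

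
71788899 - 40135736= 31653163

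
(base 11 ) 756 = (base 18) 2e8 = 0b1110001100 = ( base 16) 38C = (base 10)908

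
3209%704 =393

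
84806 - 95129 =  - 10323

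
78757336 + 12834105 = 91591441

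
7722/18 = 429 = 429.00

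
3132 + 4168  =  7300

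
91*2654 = 241514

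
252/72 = 7/2 = 3.50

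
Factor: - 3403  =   - 41^1*83^1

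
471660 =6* 78610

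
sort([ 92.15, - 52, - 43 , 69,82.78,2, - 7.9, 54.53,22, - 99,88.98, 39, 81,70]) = [ - 99, - 52, - 43 , - 7.9,2, 22,39,54.53,69,70, 81,82.78,88.98,92.15]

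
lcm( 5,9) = 45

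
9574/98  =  4787/49 =97.69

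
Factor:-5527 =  - 5527^1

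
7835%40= 35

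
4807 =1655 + 3152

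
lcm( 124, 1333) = 5332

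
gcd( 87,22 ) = 1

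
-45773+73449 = 27676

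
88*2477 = 217976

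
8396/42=199+ 19/21=199.90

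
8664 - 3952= 4712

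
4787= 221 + 4566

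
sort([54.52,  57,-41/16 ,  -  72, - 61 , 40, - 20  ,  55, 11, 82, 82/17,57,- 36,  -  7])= [ -72 ,-61,-36,-20, - 7, - 41/16, 82/17, 11, 40,54.52, 55, 57, 57, 82]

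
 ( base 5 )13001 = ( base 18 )31b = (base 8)1751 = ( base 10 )1001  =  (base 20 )2a1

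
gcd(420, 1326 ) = 6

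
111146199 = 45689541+65456658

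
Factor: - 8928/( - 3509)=2^5*3^2*11^ ( - 2 )*29^(  -  1 ) *31^1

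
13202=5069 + 8133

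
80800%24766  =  6502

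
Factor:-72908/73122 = -2^1  *  3^( - 1)*7^(- 1)*11^1*1657^1*1741^( - 1) = - 36454/36561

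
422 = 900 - 478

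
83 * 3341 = 277303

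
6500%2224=2052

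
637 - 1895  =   - 1258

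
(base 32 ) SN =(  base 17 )331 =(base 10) 919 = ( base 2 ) 1110010111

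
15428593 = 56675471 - 41246878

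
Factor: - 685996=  - 2^2*149^1 * 1151^1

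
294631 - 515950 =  - 221319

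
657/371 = 1+286/371 = 1.77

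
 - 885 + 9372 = 8487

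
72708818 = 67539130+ 5169688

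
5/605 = 1/121= 0.01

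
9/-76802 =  - 9/76802 = - 0.00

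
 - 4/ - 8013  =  4/8013 = 0.00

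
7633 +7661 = 15294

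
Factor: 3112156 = 2^2 * 17^1 * 45767^1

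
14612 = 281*52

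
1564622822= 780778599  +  783844223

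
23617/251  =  94 + 23/251 = 94.09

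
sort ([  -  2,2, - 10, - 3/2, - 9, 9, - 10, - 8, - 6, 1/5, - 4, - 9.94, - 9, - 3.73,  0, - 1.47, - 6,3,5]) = [-10 ,-10, - 9.94, - 9,  -  9,  -  8, - 6, - 6,  -  4, - 3.73 , - 2,-3/2, - 1.47 , 0,  1/5 , 2, 3, 5, 9 ] 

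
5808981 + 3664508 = 9473489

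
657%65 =7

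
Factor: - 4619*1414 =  - 6531266 = - 2^1*7^1*31^1*101^1*149^1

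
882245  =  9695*91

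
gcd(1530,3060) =1530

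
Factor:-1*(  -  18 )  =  2^1  *3^2 = 18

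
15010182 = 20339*738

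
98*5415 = 530670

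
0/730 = 0 = 0.00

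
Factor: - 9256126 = -2^1*11^1* 17^1*24749^1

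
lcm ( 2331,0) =0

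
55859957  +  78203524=134063481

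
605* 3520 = 2129600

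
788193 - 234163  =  554030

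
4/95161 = 4/95161 = 0.00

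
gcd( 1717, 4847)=1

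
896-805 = 91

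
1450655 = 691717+758938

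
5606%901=200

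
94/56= 47/28 =1.68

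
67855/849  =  67855/849 = 79.92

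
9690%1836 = 510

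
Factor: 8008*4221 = 33801768 = 2^3*3^2*7^2*11^1*13^1*67^1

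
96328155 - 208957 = 96119198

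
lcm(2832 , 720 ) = 42480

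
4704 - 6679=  - 1975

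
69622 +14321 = 83943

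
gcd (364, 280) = 28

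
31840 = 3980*8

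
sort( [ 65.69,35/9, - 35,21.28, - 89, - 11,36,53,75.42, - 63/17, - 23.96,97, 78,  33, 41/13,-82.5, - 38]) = [ - 89,  -  82.5, - 38, - 35,-23.96, - 11, -63/17,41/13,35/9, 21.28,33,36,53, 65.69, 75.42,78, 97]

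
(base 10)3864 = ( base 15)1229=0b111100011000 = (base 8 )7430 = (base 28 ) 4Q0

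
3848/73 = 52 + 52/73 = 52.71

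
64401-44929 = 19472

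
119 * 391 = 46529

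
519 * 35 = 18165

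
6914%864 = 2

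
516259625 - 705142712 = -188883087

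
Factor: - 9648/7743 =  - 3216/2581 = - 2^4*3^1*29^( - 1)*67^1*89^( - 1 )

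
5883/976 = 5883/976 = 6.03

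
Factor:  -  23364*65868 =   -  1538939952 = - 2^4*3^3*11^2*59^1*499^1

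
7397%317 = 106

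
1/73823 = 1/73823 = 0.00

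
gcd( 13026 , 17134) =26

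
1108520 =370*2996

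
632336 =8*79042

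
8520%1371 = 294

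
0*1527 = 0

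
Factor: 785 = 5^1 * 157^1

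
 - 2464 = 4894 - 7358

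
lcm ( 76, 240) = 4560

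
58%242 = 58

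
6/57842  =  3/28921= 0.00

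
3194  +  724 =3918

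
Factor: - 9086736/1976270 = -2^3*3^1*5^(  -  1)*229^( - 1)*863^ (  -  1 ) * 189307^1 =- 4543368/988135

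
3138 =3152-14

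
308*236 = 72688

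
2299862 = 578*3979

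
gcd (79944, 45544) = 8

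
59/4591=59/4591 = 0.01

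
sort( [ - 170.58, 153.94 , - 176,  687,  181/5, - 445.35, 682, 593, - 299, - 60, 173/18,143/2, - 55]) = [ - 445.35, - 299, - 176 ,- 170.58,  -  60, - 55, 173/18, 181/5, 143/2,153.94, 593,682, 687]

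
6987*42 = 293454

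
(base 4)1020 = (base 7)132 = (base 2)1001000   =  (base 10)72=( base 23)33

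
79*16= 1264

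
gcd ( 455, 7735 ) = 455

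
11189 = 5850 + 5339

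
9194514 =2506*3669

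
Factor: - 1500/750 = -2^1 = -2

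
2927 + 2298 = 5225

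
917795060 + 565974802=1483769862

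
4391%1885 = 621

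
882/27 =98/3 = 32.67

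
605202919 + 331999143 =937202062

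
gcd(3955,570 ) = 5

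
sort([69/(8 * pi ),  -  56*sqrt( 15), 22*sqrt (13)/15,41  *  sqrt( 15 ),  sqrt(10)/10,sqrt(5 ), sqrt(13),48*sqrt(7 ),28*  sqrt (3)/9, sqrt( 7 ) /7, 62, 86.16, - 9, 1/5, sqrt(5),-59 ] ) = [-56*sqrt(15), - 59,  -  9, 1/5,sqrt ( 10)/10, sqrt( 7 ) /7, sqrt (5 ),sqrt(5 ) , 69/ ( 8*pi ),sqrt( 13),22*sqrt( 13 ) /15, 28*sqrt( 3 ) /9, 62 , 86.16,  48  *  sqrt ( 7 ), 41 * sqrt( 15)]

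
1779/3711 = 593/1237 = 0.48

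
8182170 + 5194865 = 13377035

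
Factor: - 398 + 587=189 = 3^3*7^1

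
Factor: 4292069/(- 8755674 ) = - 2^( - 1)*3^(-1 )*233^(-1) * 6263^( - 1) * 4292069^1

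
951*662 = 629562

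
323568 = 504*642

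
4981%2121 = 739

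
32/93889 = 32/93889   =  0.00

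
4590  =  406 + 4184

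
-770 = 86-856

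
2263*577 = 1305751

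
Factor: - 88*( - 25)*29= 63800 = 2^3*5^2 * 11^1*29^1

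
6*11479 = 68874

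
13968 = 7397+6571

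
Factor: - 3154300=-2^2*5^2 * 31543^1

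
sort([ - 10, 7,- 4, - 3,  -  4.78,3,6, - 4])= [ - 10, - 4.78, - 4, - 4,-3,3,6,7 ]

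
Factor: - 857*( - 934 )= 2^1*467^1*857^1 =800438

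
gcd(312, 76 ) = 4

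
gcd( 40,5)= 5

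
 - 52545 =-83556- - 31011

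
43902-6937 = 36965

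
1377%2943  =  1377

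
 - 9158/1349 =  - 482/71 = - 6.79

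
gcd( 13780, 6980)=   20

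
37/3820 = 37/3820=   0.01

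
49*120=5880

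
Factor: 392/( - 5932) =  - 98/1483 = -2^1*7^2*1483^( - 1)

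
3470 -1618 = 1852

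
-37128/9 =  - 4126 + 2/3 = - 4125.33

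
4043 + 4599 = 8642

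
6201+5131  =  11332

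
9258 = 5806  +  3452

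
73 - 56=17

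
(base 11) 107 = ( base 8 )200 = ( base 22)5I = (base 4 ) 2000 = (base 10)128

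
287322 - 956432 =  - 669110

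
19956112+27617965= 47574077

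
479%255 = 224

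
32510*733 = 23829830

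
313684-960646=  - 646962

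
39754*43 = 1709422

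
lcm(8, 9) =72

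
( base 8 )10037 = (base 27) 5HN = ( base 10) 4127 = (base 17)E4D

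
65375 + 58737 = 124112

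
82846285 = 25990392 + 56855893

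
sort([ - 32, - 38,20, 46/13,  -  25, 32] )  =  [ -38, - 32,-25,46/13, 20, 32] 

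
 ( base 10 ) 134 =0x86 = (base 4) 2012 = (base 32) 46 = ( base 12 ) b2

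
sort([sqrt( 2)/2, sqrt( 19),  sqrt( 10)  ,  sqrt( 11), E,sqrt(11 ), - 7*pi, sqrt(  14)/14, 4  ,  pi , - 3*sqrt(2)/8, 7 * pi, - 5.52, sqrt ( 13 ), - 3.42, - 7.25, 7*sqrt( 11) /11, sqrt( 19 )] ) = [- 7*pi, - 7.25,-5.52, - 3.42, - 3 * sqrt( 2 ) /8,sqrt( 14 )/14 , sqrt(2 ) /2, 7*sqrt( 11)/11,E, pi,sqrt (10 ),sqrt( 11 ),  sqrt (11), sqrt( 13 ),  4, sqrt (19),  sqrt( 19 ), 7*pi ] 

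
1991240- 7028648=-5037408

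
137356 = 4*34339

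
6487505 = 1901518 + 4585987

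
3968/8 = 496 =496.00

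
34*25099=853366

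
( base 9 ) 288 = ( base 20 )C2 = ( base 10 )242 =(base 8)362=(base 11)200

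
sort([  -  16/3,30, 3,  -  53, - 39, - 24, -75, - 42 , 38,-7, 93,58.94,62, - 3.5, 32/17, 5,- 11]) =[ - 75, -53,-42,  -  39, - 24, - 11, - 7, - 16/3,  -  3.5,32/17,3, 5,  30,38, 58.94, 62,93]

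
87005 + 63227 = 150232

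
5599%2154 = 1291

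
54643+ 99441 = 154084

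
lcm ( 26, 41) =1066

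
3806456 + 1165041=4971497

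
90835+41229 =132064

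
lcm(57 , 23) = 1311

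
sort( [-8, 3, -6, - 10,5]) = [ - 10, - 8, - 6 , 3,5 ] 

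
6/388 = 3/194 = 0.02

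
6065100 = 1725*3516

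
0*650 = 0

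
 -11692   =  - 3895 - 7797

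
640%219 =202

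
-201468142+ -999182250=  - 1200650392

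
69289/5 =69289/5= 13857.80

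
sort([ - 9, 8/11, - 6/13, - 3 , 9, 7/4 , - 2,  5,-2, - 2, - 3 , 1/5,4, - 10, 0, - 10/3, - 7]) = [ - 10, - 9, - 7 , - 10/3, - 3,-3 , - 2 , - 2 , - 2 ,-6/13, 0, 1/5, 8/11,  7/4,  4,5, 9]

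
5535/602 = 9 + 117/602 = 9.19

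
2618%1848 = 770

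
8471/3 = 2823 + 2/3  =  2823.67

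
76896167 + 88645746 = 165541913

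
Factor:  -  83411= -239^1* 349^1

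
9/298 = 9/298 = 0.03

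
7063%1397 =78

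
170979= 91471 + 79508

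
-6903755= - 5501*1255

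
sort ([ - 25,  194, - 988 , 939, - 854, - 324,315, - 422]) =[ - 988, - 854, - 422, - 324, - 25, 194,315,939]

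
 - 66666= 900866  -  967532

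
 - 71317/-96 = 71317/96 = 742.89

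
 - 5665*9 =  - 50985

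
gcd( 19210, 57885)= 85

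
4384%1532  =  1320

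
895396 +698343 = 1593739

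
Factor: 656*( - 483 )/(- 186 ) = 2^3*7^1*23^1*31^ ( - 1 )*41^1= 52808/31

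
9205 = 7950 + 1255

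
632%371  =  261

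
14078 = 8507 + 5571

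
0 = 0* 97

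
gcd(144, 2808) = 72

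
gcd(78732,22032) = 324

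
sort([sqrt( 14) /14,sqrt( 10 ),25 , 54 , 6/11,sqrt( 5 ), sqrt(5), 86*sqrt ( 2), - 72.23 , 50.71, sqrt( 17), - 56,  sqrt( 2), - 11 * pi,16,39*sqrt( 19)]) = [ - 72.23, -56, - 11 * pi, sqrt( 14)/14, 6/11, sqrt( 2 ),  sqrt( 5), sqrt ( 5),  sqrt( 10), sqrt( 17 ), 16,  25, 50.71, 54,86 * sqrt( 2), 39* sqrt( 19) ] 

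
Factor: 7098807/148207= 3^1*149^1 * 15881^1*148207^(  -  1 ) 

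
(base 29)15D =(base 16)3E7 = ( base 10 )999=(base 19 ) 2EB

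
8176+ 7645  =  15821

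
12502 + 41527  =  54029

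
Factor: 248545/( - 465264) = -2^( - 4 )*3^( - 4 )*5^1 * 11^1*359^( - 1)*  4519^1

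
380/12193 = 380/12193  =  0.03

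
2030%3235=2030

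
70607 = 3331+67276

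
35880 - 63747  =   - 27867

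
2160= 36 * 60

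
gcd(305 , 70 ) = 5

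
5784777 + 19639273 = 25424050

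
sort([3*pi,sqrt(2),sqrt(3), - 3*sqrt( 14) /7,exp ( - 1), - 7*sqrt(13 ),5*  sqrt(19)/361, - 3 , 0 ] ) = [ - 7*sqrt ( 13),- 3,-3*sqrt(14 ) /7 , 0,5 *sqrt( 19)/361, exp( - 1),sqrt(2),sqrt( 3),3  *  pi ] 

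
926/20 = 463/10= 46.30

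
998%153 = 80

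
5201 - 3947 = 1254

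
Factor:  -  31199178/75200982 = -19^1*23^1*73^1 * 163^1*3469^( - 1) *3613^(-1) = -  5199863/12533497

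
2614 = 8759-6145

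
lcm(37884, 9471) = 37884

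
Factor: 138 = 2^1*  3^1*23^1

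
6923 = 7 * 989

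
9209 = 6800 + 2409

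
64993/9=64993/9 = 7221.44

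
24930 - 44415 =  - 19485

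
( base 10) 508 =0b111111100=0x1FC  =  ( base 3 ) 200211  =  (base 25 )k8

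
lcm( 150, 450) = 450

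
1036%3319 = 1036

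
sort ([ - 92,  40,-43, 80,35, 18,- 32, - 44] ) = [ - 92, - 44, - 43,- 32,18, 35,  40, 80 ] 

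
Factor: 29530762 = 2^1*14765381^1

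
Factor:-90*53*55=- 2^1*3^2 *5^2 * 11^1*53^1 = -262350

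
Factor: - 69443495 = -5^1*11^1*43^1*29363^1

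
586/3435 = 586/3435 = 0.17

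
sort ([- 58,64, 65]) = [ - 58 , 64,  65 ] 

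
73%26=21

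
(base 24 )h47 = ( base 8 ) 23247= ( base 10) 9895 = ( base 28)CHB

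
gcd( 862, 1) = 1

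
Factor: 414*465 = 2^1*3^3 * 5^1 * 23^1*31^1 = 192510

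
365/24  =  365/24 = 15.21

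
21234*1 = 21234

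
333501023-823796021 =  - 490294998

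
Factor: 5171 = 5171^1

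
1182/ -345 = -4  +  66/115 = -  3.43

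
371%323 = 48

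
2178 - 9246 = -7068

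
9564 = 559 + 9005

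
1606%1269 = 337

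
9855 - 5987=3868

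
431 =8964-8533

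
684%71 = 45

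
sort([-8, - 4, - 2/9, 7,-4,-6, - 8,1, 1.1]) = [ - 8, - 8, - 6, - 4, - 4, - 2/9, 1,  1.1,7]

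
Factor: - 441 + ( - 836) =-1277^1 = - 1277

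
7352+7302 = 14654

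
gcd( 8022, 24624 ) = 6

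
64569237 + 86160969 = 150730206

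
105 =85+20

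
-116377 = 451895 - 568272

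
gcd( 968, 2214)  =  2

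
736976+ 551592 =1288568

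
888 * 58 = 51504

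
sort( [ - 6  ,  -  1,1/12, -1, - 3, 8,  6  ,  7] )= [ - 6, - 3,-1,- 1,1/12,6, 7,8 ]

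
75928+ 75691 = 151619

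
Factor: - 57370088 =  - 2^3*31^1 * 231331^1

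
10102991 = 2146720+7956271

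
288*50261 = 14475168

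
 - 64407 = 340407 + -404814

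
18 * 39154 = 704772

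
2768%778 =434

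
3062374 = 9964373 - 6901999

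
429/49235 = 429/49235 = 0.01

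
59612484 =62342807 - 2730323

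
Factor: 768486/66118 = 384243/33059 = 3^1*13^(-1 ) * 263^1*  487^1 *2543^ ( - 1)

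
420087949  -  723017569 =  - 302929620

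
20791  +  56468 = 77259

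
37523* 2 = 75046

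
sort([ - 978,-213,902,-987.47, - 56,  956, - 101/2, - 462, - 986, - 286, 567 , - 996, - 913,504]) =[-996, - 987.47,  -  986, - 978, - 913, - 462, - 286, - 213, - 56, - 101/2,504, 567,902, 956 ]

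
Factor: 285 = 3^1*5^1*19^1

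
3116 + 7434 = 10550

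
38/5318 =19/2659 = 0.01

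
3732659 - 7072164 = -3339505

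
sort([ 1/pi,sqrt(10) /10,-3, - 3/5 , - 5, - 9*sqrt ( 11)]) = [ -9*sqrt(11 ) , -5,-3,  -  3/5, sqrt( 10 )/10,1/pi]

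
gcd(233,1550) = 1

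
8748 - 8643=105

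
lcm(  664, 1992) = 1992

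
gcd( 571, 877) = 1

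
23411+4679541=4702952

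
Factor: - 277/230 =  - 2^( - 1 )*5^( - 1)* 23^( - 1 )*277^1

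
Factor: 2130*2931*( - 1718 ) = -10725525540 = - 2^2*3^2*5^1*71^1*859^1 * 977^1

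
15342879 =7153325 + 8189554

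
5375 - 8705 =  - 3330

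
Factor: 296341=67^1*4423^1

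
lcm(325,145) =9425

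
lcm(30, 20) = 60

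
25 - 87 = - 62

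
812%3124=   812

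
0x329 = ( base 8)1451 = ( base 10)809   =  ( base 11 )676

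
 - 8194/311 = -27 + 203/311 = - 26.35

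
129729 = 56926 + 72803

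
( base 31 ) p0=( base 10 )775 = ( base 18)271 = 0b1100000111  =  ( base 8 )1407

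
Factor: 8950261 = 1381^1*6481^1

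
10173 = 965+9208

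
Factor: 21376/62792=16/47 = 2^4*47^( - 1 )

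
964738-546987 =417751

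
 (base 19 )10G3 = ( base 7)26615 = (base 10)7166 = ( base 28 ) 93Q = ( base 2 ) 1101111111110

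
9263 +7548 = 16811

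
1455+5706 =7161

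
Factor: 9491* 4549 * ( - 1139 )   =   -17^1*67^1 * 4549^1*9491^1 = -  49175822701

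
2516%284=244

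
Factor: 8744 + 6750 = 15494 = 2^1* 61^1*127^1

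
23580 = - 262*( - 90) 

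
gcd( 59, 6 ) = 1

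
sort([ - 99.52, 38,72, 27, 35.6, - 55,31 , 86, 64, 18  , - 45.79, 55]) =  [-99.52, - 55, - 45.79 , 18, 27,31, 35.6,38,55,64,72,  86]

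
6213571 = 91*68281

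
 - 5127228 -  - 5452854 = 325626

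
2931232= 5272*556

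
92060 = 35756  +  56304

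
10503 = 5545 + 4958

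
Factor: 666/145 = 2^1 * 3^2 * 5^( - 1 ) * 29^ (  -  1 )*37^1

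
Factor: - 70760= - 2^3*5^1*29^1*61^1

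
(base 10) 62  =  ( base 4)332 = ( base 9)68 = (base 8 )76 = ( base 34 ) 1s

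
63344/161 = 63344/161= 393.44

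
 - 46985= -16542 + - 30443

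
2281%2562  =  2281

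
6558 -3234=3324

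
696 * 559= 389064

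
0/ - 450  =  0/1 =- 0.00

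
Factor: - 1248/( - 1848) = 2^2* 7^( -1)* 11^(-1) * 13^1 = 52/77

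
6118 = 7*874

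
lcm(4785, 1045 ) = 90915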